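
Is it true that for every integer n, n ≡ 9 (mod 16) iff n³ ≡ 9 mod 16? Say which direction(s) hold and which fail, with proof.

(⇐) Suppose n³ ≡ 9 (mod 16). The only residue r in {0, …, 15} with r³ ≡ 9 (mod 16) is r = 9, so n ≡ 9 (mod 16).

(⇒) Suppose n ≡ 9 (mod 16). Write n = 16j + 9. Then (16j + 9)³ = 4096j³ + 6912j² + 3888j + 729 = 16(256j³ + 432j² + 243j + 45) + 9, so n³ ≡ 9 (mod 16).

The biconditional holds.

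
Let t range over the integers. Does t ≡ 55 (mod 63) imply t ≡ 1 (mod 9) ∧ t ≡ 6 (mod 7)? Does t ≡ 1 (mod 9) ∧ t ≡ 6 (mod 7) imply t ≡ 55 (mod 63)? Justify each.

Forward direction. Suppose t ≡ 55 (mod 63); write t = 63j + 55. Since 9 ∣ 63, reducing mod 9 gives t ≡ 55 ≡ 1 (mod 9); since 7 ∣ 63, reducing mod 7 gives t ≡ 55 ≡ 6 (mod 7).

Converse. If t ≡ 1 (mod 9) and t ≡ 6 (mod 7), then by the Chinese remainder theorem t ≡ 55 (mod 63). This is exactly t ≡ 55 (mod 63).

Both directions hold; the statement is true.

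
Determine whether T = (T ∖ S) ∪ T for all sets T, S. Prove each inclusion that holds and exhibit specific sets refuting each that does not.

Both inclusions hold.

Reverse inclusion. Let x ∈ (T ∖ S) ∪ T. Then either x ∈ T and x ∉ S; or x ∈ T ∩ S. In each case x ∈ T, so (T ∖ S) ∪ T ⊆ T.

Forward inclusion. Let x ∈ T. Then either x ∈ T and x ∉ S; or x ∈ T ∩ S. In each case x ∈ (T ∖ S) ∪ T, so T ⊆ (T ∖ S) ∪ T.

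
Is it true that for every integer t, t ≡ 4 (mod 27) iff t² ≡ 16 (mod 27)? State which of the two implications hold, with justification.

(⇒) Suppose t ≡ 4 (mod 27). Write t = 27j + 4. Then (27j + 4)² = 729j² + 216j + 16 = 27(27j² + 8j) + 16, so t² ≡ 16 (mod 27).

(⇐) This fails: take t = 23. Then 23² = 529 ≡ 16 (mod 27), yet 23 ≡ 23 (mod 27), not 4.

Only the forward direction holds.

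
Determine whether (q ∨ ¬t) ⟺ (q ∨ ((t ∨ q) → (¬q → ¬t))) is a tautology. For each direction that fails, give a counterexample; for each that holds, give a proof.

Both directions hold; the statement is true.

Converse. Assume the antecedent. If q is true, q ∨ ¬t reduces to true regardless of the other variables. If q is false, the antecedent forces (q = F, t = F), and q ∨ ¬t holds there. Either way q ∨ ¬t holds.

Forward direction. Assume the antecedent. If q is true, q ∨ ((t ∨ q) → (¬q → ¬t)) reduces to true regardless of the other variables. If q is false, the antecedent forces (q = F, t = F), and q ∨ ((t ∨ q) → (¬q → ¬t)) holds there. Either way q ∨ ((t ∨ q) → (¬q → ¬t)) holds.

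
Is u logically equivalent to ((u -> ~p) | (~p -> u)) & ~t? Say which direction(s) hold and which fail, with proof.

Both directions fail.

[⇒] This fails. Under p = F, t = T, u = T, the left side is true but the right side is false.

[⇐] This fails. Under p = F, t = F, u = F, the left side is false but the right side is true.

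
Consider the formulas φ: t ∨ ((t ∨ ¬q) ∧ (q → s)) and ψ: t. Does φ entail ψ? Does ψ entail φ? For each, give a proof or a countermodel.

The forward direction fails; the converse holds.

(⇐) Assume the antecedent. If q is true, the antecedent forces (q = T, t = T, s = F) or (q = T, t = T, s = T), and t ∨ ((t ∨ ¬q) ∧ (q → s)) holds there. If q is false, t ∨ ((t ∨ ¬q) ∧ (q → s)) reduces to true regardless of the other variables. Either way t ∨ ((t ∨ ¬q) ∧ (q → s)) holds.

(⇒) This fails. Under q = F, t = F, s = F, the left side is true but the right side is false.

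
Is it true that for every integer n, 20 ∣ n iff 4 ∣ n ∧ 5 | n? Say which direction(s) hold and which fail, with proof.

[⇐] Suppose 4 ∣ n and 5 ∣ n. Any common multiple of 4 and 5 is a multiple of their lcm; here gcd(4, 5) = 1, so lcm(4, 5) = 4·5 = 20, so 20 ∣ n.

[⇒] If 20 ∣ n, write n = 20q. Since 20 = 5·4, n = 4·(5q), so 4 ∣ n; and since 20 = 4·5, n = 5·(4q), so 5 ∣ n.

Equivalent; both directions hold.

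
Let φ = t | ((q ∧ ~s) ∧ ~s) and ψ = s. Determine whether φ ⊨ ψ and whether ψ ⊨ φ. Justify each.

Both directions fail.

(⇒) This fails. Under s = F, q = T, t = F, the left side is true but the right side is false.

(⇐) This fails. Under s = T, q = F, t = F, the left side is false but the right side is true.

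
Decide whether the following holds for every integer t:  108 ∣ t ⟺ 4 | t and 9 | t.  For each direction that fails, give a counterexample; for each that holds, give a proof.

(⟹) If 108 ∣ t, write t = 108q. Since 108 = 27·4, t = 4·(27q), so 4 ∣ t; and since 108 = 12·9, t = 9·(12q), so 9 ∣ t.

(⟸) This fails: take t = 36. Both 4 ∣ 36 and 9 ∣ 36, yet 36 is not a multiple of 108 (since 36 = 0·108 + 36), so 108 ∤ 36.

Only the forward direction holds.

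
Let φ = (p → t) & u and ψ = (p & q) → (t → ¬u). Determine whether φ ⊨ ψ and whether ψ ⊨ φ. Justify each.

Neither direction holds.

(⇒) This fails. Under u = T, q = T, t = T, p = T, the left side is true but the right side is false.

(⇐) This fails. Under u = F, q = F, t = F, p = F, the left side is false but the right side is true.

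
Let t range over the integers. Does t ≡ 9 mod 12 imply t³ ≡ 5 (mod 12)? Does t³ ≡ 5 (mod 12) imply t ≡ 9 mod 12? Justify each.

(→) This fails: take t = 9. Then 9 ≡ 9 (mod 12), but 9³ = 729 ≡ 9 (mod 12), not 5.

(←) This fails: take t = 5. Then 5³ = 125 ≡ 5 (mod 12), yet 5 ≡ 5 (mod 12), not 9.

(⇒) fails and (⇐) fails.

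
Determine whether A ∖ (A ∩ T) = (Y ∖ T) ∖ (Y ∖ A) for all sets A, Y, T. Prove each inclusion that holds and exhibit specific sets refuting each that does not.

(⟸) Let x ∈ (Y ∖ T) ∖ (Y ∖ A). Then x ∈ A ∩ Y and x ∉ T, from which x ∈ A ∖ (A ∩ T).

(⟹) This inclusion fails. Take A = {1}, Y = ∅, T = ∅; then 1 ∈ A ∖ (A ∩ T) but 1 ∉ (Y ∖ T) ∖ (Y ∖ A).

(⊆) fails; (⊇) holds.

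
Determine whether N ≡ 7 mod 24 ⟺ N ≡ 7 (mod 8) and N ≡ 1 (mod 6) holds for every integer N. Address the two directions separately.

Both directions hold; the statement is true.

(←) If N ≡ 7 (mod 8) and N ≡ 1 (mod 6), then by the Chinese remainder theorem N ≡ 7 (mod 24). This is exactly N ≡ 7 (mod 24).

(→) Suppose N ≡ 7 (mod 24); write N = 24j + 7. Since 8 ∣ 24, reducing mod 8 gives N ≡ 7 (mod 8); since 6 ∣ 24, reducing mod 6 gives N ≡ 7 ≡ 1 (mod 6).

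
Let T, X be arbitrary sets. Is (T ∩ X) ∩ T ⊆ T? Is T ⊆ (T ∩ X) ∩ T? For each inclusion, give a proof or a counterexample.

Only the forward inclusion holds.

(⟹) Let x ∈ (T ∩ X) ∩ T. Then x ∈ T ∩ X, from which x ∈ T.

(⟸) This inclusion fails. Take T = {1}, X = ∅; then 1 ∈ T but 1 ∉ (T ∩ X) ∩ T.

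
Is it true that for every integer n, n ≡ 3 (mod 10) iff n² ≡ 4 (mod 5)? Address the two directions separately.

(⇒) holds; (⇐) fails.

[⇒] Suppose n ≡ 3 (mod 10). Then n² ≡ 3² = 9 (mod 10), and since 5 ∣ 10, also n² ≡ 4 (mod 5).

[⇐] This fails: take n = 2. Then 2² = 4 ≡ 4 (mod 5), yet 2 ≡ 2 (mod 10), not 3.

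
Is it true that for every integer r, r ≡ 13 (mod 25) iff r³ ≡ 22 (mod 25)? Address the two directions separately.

[⇐] Suppose r³ ≡ 22 (mod 25). The only residue r in {0, …, 24} with r³ ≡ 22 (mod 25) is r = 13, so r ≡ 13 (mod 25).

[⇒] Suppose r ≡ 13 (mod 25). Write r = 25j + 13. Then (25j + 13)³ = 15625j³ + 24375j² + 12675j + 2197 = 25(625j³ + 975j² + 507j + 87) + 22, so r³ ≡ 22 (mod 25).

Both directions hold; the statement is true.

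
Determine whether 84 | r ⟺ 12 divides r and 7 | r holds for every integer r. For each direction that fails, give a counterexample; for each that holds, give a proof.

(→) If 84 ∣ r, write r = 84q. Since 84 = 7·12, r = 12·(7q), so 12 ∣ r; and since 84 = 12·7, r = 7·(12q), so 7 ∣ r.

(←) Suppose 12 ∣ r and 7 ∣ r. Any common multiple of 12 and 7 is a multiple of their lcm; here gcd(12, 7) = 1, so lcm(12, 7) = 12·7 = 84, so 84 ∣ r.

Both directions hold.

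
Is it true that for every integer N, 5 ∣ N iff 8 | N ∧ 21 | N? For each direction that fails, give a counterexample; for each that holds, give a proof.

Neither implication holds.

(⇒) This fails: take N = 5. Certainly 5 ∣ 5, but 8 ∤ 5.

(⇐) This fails: take N = 168. Both 8 ∣ 168 and 21 ∣ 168, yet 168 is not a multiple of 5 (since 168 = 33·5 + 3), so 5 ∤ 168.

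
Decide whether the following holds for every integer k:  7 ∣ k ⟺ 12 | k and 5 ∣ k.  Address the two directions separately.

Neither implication holds.

(→) This fails: take k = 7. Certainly 7 ∣ 7, but 12 ∤ 7.

(←) This fails: take k = 60. Both 12 ∣ 60 and 5 ∣ 60, yet 60 is not a multiple of 7 (since 60 = 8·7 + 4), so 7 ∤ 60.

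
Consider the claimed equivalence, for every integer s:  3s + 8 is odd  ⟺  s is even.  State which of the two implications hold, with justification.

(⇒) This fails: s = 1 gives 3s + 8 = 11, which is odd, but 1 is odd, not even.

(⇐) This also fails: s = 0 is even, but 3s + 8 = 8 is even, not odd.

Neither direction holds.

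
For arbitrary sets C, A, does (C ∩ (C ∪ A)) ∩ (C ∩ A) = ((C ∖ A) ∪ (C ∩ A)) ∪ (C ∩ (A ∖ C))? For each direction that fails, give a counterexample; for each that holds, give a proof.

The sets are not equal: only the forward inclusion holds.

(⟹) Let x ∈ (C ∩ (C ∪ A)) ∩ (C ∩ A). Then x ∈ C ∩ A, from which x ∈ ((C ∖ A) ∪ (C ∩ A)) ∪ (C ∩ (A ∖ C)).

(⟸) This inclusion fails. Take C = {1}, A = ∅; then 1 ∈ ((C ∖ A) ∪ (C ∩ A)) ∪ (C ∩ (A ∖ C)) but 1 ∉ (C ∩ (C ∪ A)) ∩ (C ∩ A).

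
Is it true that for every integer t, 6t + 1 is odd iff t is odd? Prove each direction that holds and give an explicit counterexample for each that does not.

(⟹) This fails: take t = 6. Then 6t + 1 = 37, which is odd, yet t = 6 is even, not odd.

(⟸) Suppose t is odd. Since 6 is even, 6t is even for every t, so 6t + 1 has the same parity as 1, which is odd. Hence 6t + 1 is odd.

Only the converse holds.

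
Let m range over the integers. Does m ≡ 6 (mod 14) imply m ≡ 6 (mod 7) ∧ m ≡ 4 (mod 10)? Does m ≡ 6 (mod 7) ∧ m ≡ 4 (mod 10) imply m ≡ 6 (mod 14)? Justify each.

Forward direction. This fails: m = 6 gives 6 ≡ 6 (mod 14) but 6 ≡ 6 (mod 10), so the conjunction on the right does not hold.

Converse. If m ≡ 6 (mod 7) and m ≡ 4 (mod 10), then by the Chinese remainder theorem m ≡ 34 (mod 70). Since 34 ≡ 6 (mod 14) and 14 ∣ 70, we get m ≡ 6 (mod 14).

Not equivalent: only (⇐) holds.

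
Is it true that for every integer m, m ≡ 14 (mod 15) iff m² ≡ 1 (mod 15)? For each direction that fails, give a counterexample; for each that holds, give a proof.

(⇒) holds; (⇐) fails.

[⇐] This fails: take m = 1. Then 1² = 1 ≡ 1 (mod 15), yet 1 ≡ 1 (mod 15), not 14.

[⇒] Suppose m ≡ 14 (mod 15). Write m = 15j + 14. Then (15j + 14)² = 225j² + 420j + 196 = 15(15j² + 28j + 13) + 1, so m² ≡ 1 (mod 15).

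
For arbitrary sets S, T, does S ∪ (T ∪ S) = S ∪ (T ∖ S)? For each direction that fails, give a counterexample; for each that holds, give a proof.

Both inclusions hold.

(⊇) Let x ∈ S ∪ (T ∖ S). Then either x ∈ S and x ∉ T; or x ∈ T and x ∉ S; or x ∈ S ∩ T. In each case x ∈ S ∪ (T ∪ S), so S ∪ (T ∖ S) ⊆ S ∪ (T ∪ S).

(⊆) Let x ∈ S ∪ (T ∪ S). Then either x ∈ S and x ∉ T; or x ∈ T and x ∉ S; or x ∈ S ∩ T. In each case x ∈ S ∪ (T ∖ S), so S ∪ (T ∪ S) ⊆ S ∪ (T ∖ S).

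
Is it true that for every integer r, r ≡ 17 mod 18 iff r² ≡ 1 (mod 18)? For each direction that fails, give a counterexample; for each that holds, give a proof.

Forward direction. Suppose r ≡ 17 mod 18. Write r = 18j + 17. Then (18j + 17)² = 324j² + 612j + 289 = 18(18j² + 34j + 16) + 1, so r² ≡ 1 (mod 18).

Converse. This fails: take r = 1. Then 1² = 1 ≡ 1 (mod 18), yet 1 ≡ 1 (mod 18), not 17.

Only the forward implication holds.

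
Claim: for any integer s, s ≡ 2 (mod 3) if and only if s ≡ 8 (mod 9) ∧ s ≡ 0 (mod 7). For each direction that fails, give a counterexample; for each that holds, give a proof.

(⟹) This fails: s = 2 gives 2 ≡ 2 (mod 3) but 2 ≡ 2 (mod 9), so the conjunction on the right does not hold.

(⟸) Conversely, if s ≡ 8 (mod 9) and s ≡ 0 (mod 7), then by the Chinese remainder theorem s ≡ 35 (mod 63). Since 35 ≡ 2 (mod 3) and 3 ∣ 63, we get s ≡ 2 (mod 3).

Only the reverse direction holds.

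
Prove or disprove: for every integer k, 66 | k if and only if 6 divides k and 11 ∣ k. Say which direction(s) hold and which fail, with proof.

(⇒) If 66 ∣ k, write k = 66q. Since 66 = 11·6, k = 6·(11q), so 6 ∣ k; and since 66 = 6·11, k = 11·(6q), so 11 ∣ k.

(⇐) Suppose 6 ∣ k and 11 ∣ k. Any common multiple of 6 and 11 is a multiple of their lcm; here gcd(6, 11) = 1, so lcm(6, 11) = 6·11 = 66, so 66 ∣ k.

Both implications hold.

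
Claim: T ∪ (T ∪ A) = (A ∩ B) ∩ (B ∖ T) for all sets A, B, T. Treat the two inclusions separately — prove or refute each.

(⊆) fails; (⊇) holds.

(⊆) This inclusion fails. Take A = {1}, B = ∅, T = ∅; then 1 ∈ T ∪ (T ∪ A) but 1 ∉ (A ∩ B) ∩ (B ∖ T).

(⊇) Let x ∈ (A ∩ B) ∩ (B ∖ T). Then x ∈ A ∩ B and x ∉ T, from which x ∈ T ∪ (T ∪ A).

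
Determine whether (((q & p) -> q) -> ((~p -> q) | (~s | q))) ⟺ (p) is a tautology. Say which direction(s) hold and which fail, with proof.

The forward direction fails; the converse holds.

(⇒) This fails. Under s = F, q = F, p = F, the left side is true but the right side is false.

(⇐) Assume the antecedent. If s is true, the antecedent forces (s = T, q = F, p = T) or (s = T, q = T, p = T), and the consequent holds there. If s is false, the consequent reduces to true regardless of the other variables. Either way the consequent holds.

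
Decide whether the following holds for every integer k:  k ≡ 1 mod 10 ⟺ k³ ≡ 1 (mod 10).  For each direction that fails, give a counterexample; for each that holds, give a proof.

(→) Suppose k ≡ 1 mod 10. Write k = 10j + 1. Then (10j + 1)³ = 1000j³ + 300j² + 30j + 1 = 10(100j³ + 30j² + 3j) + 1, so k³ ≡ 1 (mod 10).

(←) Conversely, suppose k³ ≡ 1 (mod 10). The only residue r in {0, …, 9} with r³ ≡ 1 (mod 10) is r = 1, so k ≡ 1 (mod 10).

Both directions hold.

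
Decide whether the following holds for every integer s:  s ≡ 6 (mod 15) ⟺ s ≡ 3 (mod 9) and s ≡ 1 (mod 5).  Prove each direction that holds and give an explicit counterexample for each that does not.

(⇒) fails; (⇐) holds.

[⇐] If s ≡ 3 (mod 9) and s ≡ 1 (mod 5), then by the Chinese remainder theorem s ≡ 21 (mod 45). Since 21 ≡ 6 (mod 15) and 15 ∣ 45, we get s ≡ 6 (mod 15).

[⇒] This fails: s = 36 gives 36 ≡ 6 (mod 15) but 36 ≡ 0 (mod 9), so the conjunction on the right does not hold.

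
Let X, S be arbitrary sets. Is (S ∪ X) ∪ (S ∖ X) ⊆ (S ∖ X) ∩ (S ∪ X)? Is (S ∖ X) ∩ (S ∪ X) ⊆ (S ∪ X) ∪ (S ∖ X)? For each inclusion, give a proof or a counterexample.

(⊆) This inclusion fails. Take X = {1}, S = ∅; then 1 ∈ (S ∪ X) ∪ (S ∖ X) but 1 ∉ (S ∖ X) ∩ (S ∪ X).

(⊇) Let x ∈ (S ∖ X) ∩ (S ∪ X). Then x ∈ S and x ∉ X, from which x ∈ (S ∪ X) ∪ (S ∖ X).

The sets are not equal: only the reverse inclusion holds.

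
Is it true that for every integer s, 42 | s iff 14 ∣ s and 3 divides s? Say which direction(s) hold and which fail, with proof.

Both directions hold; the statement is true.

(⇒) If 42 ∣ s, write s = 42q. Since 42 = 3·14, s = 14·(3q), so 14 ∣ s; and since 42 = 14·3, s = 3·(14q), so 3 ∣ s.

(⇐) Suppose 14 ∣ s and 3 ∣ s. Any common multiple of 14 and 3 is a multiple of their lcm; here gcd(14, 3) = 1, so lcm(14, 3) = 14·3 = 42, so 42 ∣ s.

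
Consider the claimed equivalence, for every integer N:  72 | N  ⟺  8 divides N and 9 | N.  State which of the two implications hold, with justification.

(⇐) Suppose 8 ∣ N and 9 ∣ N. Any common multiple of 8 and 9 is a multiple of their lcm; here gcd(8, 9) = 1, so lcm(8, 9) = 8·9 = 72, so 72 ∣ N.

(⇒) If 72 ∣ N, write N = 72q. Since 72 = 9·8, N = 8·(9q), so 8 ∣ N; and since 72 = 8·9, N = 9·(8q), so 9 ∣ N.

Equivalent; both directions hold.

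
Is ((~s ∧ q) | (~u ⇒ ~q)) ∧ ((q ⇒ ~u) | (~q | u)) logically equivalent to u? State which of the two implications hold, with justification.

(→) This fails. Under q = F, s = F, u = F, the left side is true but the right side is false.

(←) Assume the antecedent. If q is true, the antecedent forces (q = T, s = F, u = T) or (q = T, s = T, u = T), and the consequent holds there. If q is false, the consequent reduces to true regardless of the other variables. Either way the consequent holds.

(⇒) fails; (⇐) holds.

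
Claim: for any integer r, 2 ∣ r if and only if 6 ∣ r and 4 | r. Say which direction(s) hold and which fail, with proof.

(→) This fails: take r = 2. Certainly 2 ∣ 2, but 6 ∤ 2.

(←) Suppose 6 ∣ r and 4 ∣ r. Any common multiple of 6 and 4 is a multiple of their lcm; here lcm(6, 4) = 6·4/gcd(6, 4) = 24/2 = 12, so 12 ∣ r. Since 2 ∣ 12, it follows that 2 ∣ r.

Only the reverse direction holds.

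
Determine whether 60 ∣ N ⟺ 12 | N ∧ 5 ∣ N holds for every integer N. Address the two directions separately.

Both directions hold.

[⇒] If 60 ∣ N, write N = 60q. Since 60 = 5·12, N = 12·(5q), so 12 ∣ N; and since 60 = 12·5, N = 5·(12q), so 5 ∣ N.

[⇐] Suppose 12 ∣ N and 5 ∣ N. Any common multiple of 12 and 5 is a multiple of their lcm; here gcd(12, 5) = 1, so lcm(12, 5) = 12·5 = 60, so 60 ∣ N.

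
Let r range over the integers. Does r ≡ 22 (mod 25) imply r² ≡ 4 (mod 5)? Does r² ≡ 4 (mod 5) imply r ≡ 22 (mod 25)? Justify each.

Only the forward implication holds.

(⇐) This fails: take r = 2. Then 2² = 4 ≡ 4 (mod 5), yet 2 ≡ 2 (mod 25), not 22.

(⇒) Suppose r ≡ 22 (mod 25). Then r² ≡ 22² = 484 (mod 25), and since 5 ∣ 25, also r² ≡ 4 (mod 5).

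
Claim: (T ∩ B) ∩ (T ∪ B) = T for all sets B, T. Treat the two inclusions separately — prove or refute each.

(⊆) Let x ∈ (T ∩ B) ∩ (T ∪ B). Then x ∈ B ∩ T, from which x ∈ T.

(⊇) This inclusion fails. Take B = ∅, T = {1}; then 1 ∈ T but 1 ∉ (T ∩ B) ∩ (T ∪ B).

Only the forward inclusion holds.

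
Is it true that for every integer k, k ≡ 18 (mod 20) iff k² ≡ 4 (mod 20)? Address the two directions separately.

Only the forward direction holds.

Forward direction. Suppose k ≡ 18 (mod 20). Write k = 20j + 18. Then (20j + 18)² = 400j² + 720j + 324 = 20(20j² + 36j + 16) + 4, so k² ≡ 4 (mod 20).

Converse. This fails: take k = 2. Then 2² = 4 ≡ 4 (mod 20), yet 2 ≡ 2 (mod 20), not 18.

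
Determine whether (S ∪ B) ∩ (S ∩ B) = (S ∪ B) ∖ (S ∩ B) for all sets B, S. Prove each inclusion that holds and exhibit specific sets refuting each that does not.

(⟹) This inclusion fails. Take B = {1}, S = {1}; then 1 ∈ (S ∪ B) ∩ (S ∩ B) but 1 ∉ (S ∪ B) ∖ (S ∩ B).

(⟸) This inclusion fails. Take B = {1}, S = ∅; then 1 ∈ (S ∪ B) ∖ (S ∩ B) but 1 ∉ (S ∪ B) ∩ (S ∩ B).

(⊆) fails and (⊇) fails.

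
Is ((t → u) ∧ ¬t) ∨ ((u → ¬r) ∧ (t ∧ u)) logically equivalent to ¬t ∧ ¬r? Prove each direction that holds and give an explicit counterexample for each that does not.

[⇐] Assume the antecedent. If r is true, the antecedent cannot hold. If r is false, the antecedent forces (r = F, t = F, u = F) or (r = F, t = F, u = T), and the consequent holds there. Either way the consequent holds.

[⇒] This fails. Under r = T, t = F, u = F, the left side is true but the right side is false.

Only the reverse direction holds.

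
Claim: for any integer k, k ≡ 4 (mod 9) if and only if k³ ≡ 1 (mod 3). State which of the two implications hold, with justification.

(⇒) Suppose k ≡ 4 (mod 9). Then k³ ≡ 4³ = 64 (mod 9), and since 3 ∣ 9, also k³ ≡ 1 (mod 3).

(⇐) This fails: take k = 1. Then 1³ = 1 ≡ 1 (mod 3), yet 1 ≡ 1 (mod 9), not 4.

Only the forward direction holds.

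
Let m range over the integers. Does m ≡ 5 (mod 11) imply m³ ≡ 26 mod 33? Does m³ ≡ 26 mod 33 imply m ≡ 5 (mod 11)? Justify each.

(⇒) This fails: take m = 16. Then 16 ≡ 5 (mod 11), but 16³ = 4096 ≡ 4 (mod 33), not 26.

(⇐) Conversely, the residues r modulo 33 with r³ ≡ 26 (mod 33) are exactly {5}, and each is ≡ 5 (mod 11).

Only the converse holds.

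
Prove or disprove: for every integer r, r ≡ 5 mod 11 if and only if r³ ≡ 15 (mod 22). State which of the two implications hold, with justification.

Converse. The residues r modulo 22 with r³ ≡ 15 (mod 22) are exactly {5}, and each is ≡ 5 (mod 11).

Forward direction. This fails: take r = 16. Then 16 ≡ 5 (mod 11), but 16³ = 4096 ≡ 4 (mod 22), not 15.

Not equivalent: only (⇐) holds.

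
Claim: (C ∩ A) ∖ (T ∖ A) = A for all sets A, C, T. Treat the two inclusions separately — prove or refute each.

Only the forward inclusion holds.

(⊇) This inclusion fails. Take A = {1}, C = ∅, T = ∅; then 1 ∈ A but 1 ∉ (C ∩ A) ∖ (T ∖ A).

(⊆) Let x ∈ (C ∩ A) ∖ (T ∖ A). Then either x ∈ A ∩ C and x ∉ T; or x ∈ A ∩ C ∩ T. In each case x ∈ A, so (C ∩ A) ∖ (T ∖ A) ⊆ A.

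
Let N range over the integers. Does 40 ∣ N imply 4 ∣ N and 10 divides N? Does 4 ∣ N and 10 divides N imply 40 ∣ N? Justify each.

(⟹) If 40 ∣ N, write N = 40q. Since 40 = 10·4, N = 4·(10q), so 4 ∣ N; and since 40 = 4·10, N = 10·(4q), so 10 ∣ N.

(⟸) This fails: take N = 20. Both 4 ∣ 20 and 10 ∣ 20, yet 20 is not a multiple of 40 (since 20 = 0·40 + 20), so 40 ∤ 20.

Only the forward implication holds.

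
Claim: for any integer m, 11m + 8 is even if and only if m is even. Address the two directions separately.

Equivalent; both directions hold.

(→) Suppose 11m + 8 is even. Since 11 is odd, 11m and m have the same parity, so 11m + 8 ≡ m + 8 (mod 2). As 8 is even, 11m + 8 is even exactly when m is even. Thus m is even.

(←) Conversely, suppose m is even; write m = 2j. Then 11m + 8 = 11·(2j) + 8 = 2·11j + 8, which is even.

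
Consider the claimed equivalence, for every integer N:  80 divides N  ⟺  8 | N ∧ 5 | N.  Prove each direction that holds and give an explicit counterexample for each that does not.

(⟹) If 80 ∣ N, write N = 80q. Since 80 = 10·8, N = 8·(10q), so 8 ∣ N; and since 80 = 16·5, N = 5·(16q), so 5 ∣ N.

(⟸) This fails: take N = 40. Both 8 ∣ 40 and 5 ∣ 40, yet 40 is not a multiple of 80 (since 40 = 0·80 + 40), so 80 ∤ 40.

Only the forward implication holds.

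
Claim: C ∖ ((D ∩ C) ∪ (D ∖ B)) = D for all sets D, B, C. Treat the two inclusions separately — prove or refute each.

(⊆) This inclusion fails. Take D = ∅, B = ∅, C = {1}; then 1 ∈ C ∖ ((D ∩ C) ∪ (D ∖ B)) but 1 ∉ D.

(⊇) This inclusion fails. Take D = {1}, B = ∅, C = ∅; then 1 ∈ D but 1 ∉ C ∖ ((D ∩ C) ∪ (D ∖ B)).

Both inclusions fail.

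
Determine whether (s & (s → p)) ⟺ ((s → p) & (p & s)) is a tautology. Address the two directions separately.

(⇒) Assume the antecedent. If s is true, the antecedent forces (s = T, p = T), and (s → p) & (p & s) holds there. If s is false, the antecedent cannot hold. Either way (s → p) & (p & s) holds.

(⇐) Assume the antecedent. If s is true, the antecedent forces (s = T, p = T), and s & (s → p) holds there. If s is false, the antecedent cannot hold. Either way s & (s → p) holds.

Equivalent; both directions hold.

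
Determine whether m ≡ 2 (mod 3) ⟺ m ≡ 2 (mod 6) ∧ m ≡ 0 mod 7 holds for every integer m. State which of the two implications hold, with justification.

(⇒) fails; (⇐) holds.

(⇒) This fails: m = 32 gives 32 ≡ 2 (mod 3) but 32 ≡ 4 (mod 7), so the conjunction on the right does not hold.

(⇐) Conversely, if m ≡ 2 (mod 6) and m ≡ 0 (mod 7), then by the Chinese remainder theorem m ≡ 14 (mod 42). Since 14 ≡ 2 (mod 3) and 3 ∣ 42, we get m ≡ 2 (mod 3).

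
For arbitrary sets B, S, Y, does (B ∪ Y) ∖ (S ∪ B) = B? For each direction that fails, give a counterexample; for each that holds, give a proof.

Neither inclusion holds.

(⟹) This inclusion fails. Take B = ∅, S = ∅, Y = {1}; then 1 ∈ (B ∪ Y) ∖ (S ∪ B) but 1 ∉ B.

(⟸) This inclusion fails. Take B = {1}, S = ∅, Y = ∅; then 1 ∈ B but 1 ∉ (B ∪ Y) ∖ (S ∪ B).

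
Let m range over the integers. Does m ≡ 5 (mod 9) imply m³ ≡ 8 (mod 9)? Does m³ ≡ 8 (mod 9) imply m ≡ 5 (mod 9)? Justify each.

(←) This fails: take m = 2. Then 2³ = 8 ≡ 8 (mod 9), yet 2 ≡ 2 (mod 9), not 5.

(→) Suppose m ≡ 5 (mod 9). Write m = 9j + 5. Then (9j + 5)³ = 729j³ + 1215j² + 675j + 125 = 9(81j³ + 135j² + 75j + 13) + 8, so m³ ≡ 8 (mod 9).

(⇒) holds; (⇐) fails.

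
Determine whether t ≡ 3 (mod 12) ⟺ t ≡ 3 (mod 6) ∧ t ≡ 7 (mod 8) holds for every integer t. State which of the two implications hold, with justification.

(⟹) This fails: t = 3 gives 3 ≡ 3 (mod 12) but 3 ≡ 3 (mod 8), so the conjunction on the right does not hold.

(⟸) Conversely, if t ≡ 3 (mod 6) and t ≡ 7 (mod 8), then by the Chinese remainder theorem t ≡ 15 (mod 24). Since 15 ≡ 3 (mod 12) and 12 ∣ 24, we get t ≡ 3 (mod 12).

The forward direction fails; the converse holds.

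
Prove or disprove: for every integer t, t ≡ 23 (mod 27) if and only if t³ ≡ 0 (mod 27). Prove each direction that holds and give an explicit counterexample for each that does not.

(⇒) This fails: take t = 23. Then 23 ≡ 23 (mod 27), but 23³ = 12167 ≡ 17 (mod 27), not 0.

(⇐) This fails: take t = 0. Then 0³ = 0 ≡ 0 (mod 27), yet 0 ≡ 0 (mod 27), not 23.

Neither direction holds.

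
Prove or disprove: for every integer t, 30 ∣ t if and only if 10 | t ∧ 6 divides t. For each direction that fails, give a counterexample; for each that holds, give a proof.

The biconditional holds.

(⟹) If 30 ∣ t, write t = 30q. Since 30 = 3·10, t = 10·(3q), so 10 ∣ t; and since 30 = 5·6, t = 6·(5q), so 6 ∣ t.

(⟸) Suppose 10 ∣ t and 6 ∣ t. Any common multiple of 10 and 6 is a multiple of their lcm; here lcm(10, 6) = 10·6/gcd(10, 6) = 60/2 = 30, so 30 ∣ t.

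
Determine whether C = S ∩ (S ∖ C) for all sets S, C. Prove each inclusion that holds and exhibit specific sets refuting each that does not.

(⟹) This inclusion fails. Take S = ∅, C = {1}; then 1 ∈ C but 1 ∉ S ∩ (S ∖ C).

(⟸) This inclusion fails. Take S = {1}, C = ∅; then 1 ∈ S ∩ (S ∖ C) but 1 ∉ C.

(⊆) fails and (⊇) fails.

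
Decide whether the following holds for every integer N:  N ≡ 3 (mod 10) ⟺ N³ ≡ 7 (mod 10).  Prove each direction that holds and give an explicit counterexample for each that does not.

(⇒) Suppose N ≡ 3 (mod 10). Write N = 10j + 3. Then (10j + 3)³ = 1000j³ + 900j² + 270j + 27 = 10(100j³ + 90j² + 27j + 2) + 7, so N³ ≡ 7 (mod 10).

(⇐) For the converse, argue contrapositively. If N ≢ 3 (mod 10), then N is congruent to one of 0, 1, 2, 4, 5, 6, 7, 8, 9 modulo 10, and these give N³ ≡ 0, 1, 8, 4, 5, 6, 3, 2, 9 respectively — never 7.

Equivalent; both directions hold.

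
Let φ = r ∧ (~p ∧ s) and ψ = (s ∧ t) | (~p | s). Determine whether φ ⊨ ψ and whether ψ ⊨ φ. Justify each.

(→) Assume the antecedent. If t is true, the antecedent forces (t = T, r = T, s = T, p = F), and (s ∧ t) | (~p | s) holds there. If t is false, the antecedent forces (t = F, r = T, s = T, p = F), and (s ∧ t) | (~p | s) holds there. Either way (s ∧ t) | (~p | s) holds.

(←) This fails. Under t = F, r = F, s = F, p = F, the left side is false but the right side is true.

Not equivalent: only (⇒) holds.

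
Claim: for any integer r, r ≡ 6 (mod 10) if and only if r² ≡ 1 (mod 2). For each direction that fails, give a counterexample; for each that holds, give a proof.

(⇒) fails and (⇐) fails.

(→) This fails: take r = 6. Then 6 ≡ 6 (mod 10), but 6² = 36 ≡ 0 (mod 2), not 1.

(←) This fails: take r = 1. Then 1² = 1 ≡ 1 (mod 2), yet 1 ≡ 1 (mod 10), not 6.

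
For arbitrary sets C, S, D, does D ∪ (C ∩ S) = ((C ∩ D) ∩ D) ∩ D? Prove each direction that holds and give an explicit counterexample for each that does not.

Forward inclusion. This inclusion fails. Take C = {1}, S = {1}, D = ∅; then 1 ∈ D ∪ (C ∩ S) but 1 ∉ ((C ∩ D) ∩ D) ∩ D.

Reverse inclusion. Let x ∈ ((C ∩ D) ∩ D) ∩ D. Then either x ∈ C ∩ D and x ∉ S; or x ∈ C ∩ S ∩ D. In each case x ∈ D ∪ (C ∩ S), so ((C ∩ D) ∩ D) ∩ D ⊆ D ∪ (C ∩ S).

The sets are not equal: only the reverse inclusion holds.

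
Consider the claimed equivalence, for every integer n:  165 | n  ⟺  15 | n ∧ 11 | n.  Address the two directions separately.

Both implications hold.

(→) If 165 ∣ n, write n = 165q. Since 165 = 11·15, n = 15·(11q), so 15 ∣ n; and since 165 = 15·11, n = 11·(15q), so 11 ∣ n.

(←) Suppose 15 ∣ n and 11 ∣ n. Any common multiple of 15 and 11 is a multiple of their lcm; here gcd(15, 11) = 1, so lcm(15, 11) = 15·11 = 165, so 165 ∣ n.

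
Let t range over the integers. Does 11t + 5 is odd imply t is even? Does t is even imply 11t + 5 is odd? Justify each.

(⇒) Suppose 11t + 5 is odd. Since 11 is odd, 11t and t have the same parity, so 11t + 5 ≡ t + 5 (mod 2). As 5 is odd, 11t + 5 is odd exactly when t is even. Thus t is even.

(⇐) Conversely, suppose t is even; write t = 2j. Then 11t + 5 = 11·(2j) + 5 = 2·11j + 5, which is odd.

The biconditional holds.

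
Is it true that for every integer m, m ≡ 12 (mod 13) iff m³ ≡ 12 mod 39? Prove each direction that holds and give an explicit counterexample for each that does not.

(⇒) This fails: take m = 25. Then 25 ≡ 12 (mod 13), but 25³ = 15625 ≡ 25 (mod 39), not 12.

(⇐) This fails: take m = 30. Then 30³ = 27000 ≡ 12 (mod 39), yet 30 ≡ 4 (mod 13), not 12.

Neither direction holds.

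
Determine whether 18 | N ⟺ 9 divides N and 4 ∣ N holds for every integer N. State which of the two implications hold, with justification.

(⇒) fails; (⇐) holds.

(⟸) Suppose 9 ∣ N and 4 ∣ N. Any common multiple of 9 and 4 is a multiple of their lcm; here gcd(9, 4) = 1, so lcm(9, 4) = 9·4 = 36, so 36 ∣ N. Since 18 ∣ 36, it follows that 18 ∣ N.

(⟹) This fails: take N = 18. Certainly 18 ∣ 18, but 4 ∤ 18.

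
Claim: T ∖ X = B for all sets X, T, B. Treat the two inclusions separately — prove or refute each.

(⊆) fails and (⊇) fails.

(⊆) This inclusion fails. Take X = ∅, T = {1}, B = ∅; then 1 ∈ T ∖ X but 1 ∉ B.

(⊇) This inclusion fails. Take X = ∅, T = ∅, B = {1}; then 1 ∈ B but 1 ∉ T ∖ X.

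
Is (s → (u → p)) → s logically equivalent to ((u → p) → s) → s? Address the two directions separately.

[⇒] Assume the antecedent. If p is true, ((u → p) → s) → s reduces to true regardless of the other variables. If p is false, the antecedent forces (p = F, s = T, u = F) or (p = F, s = T, u = T), and ((u → p) → s) → s holds there. Either way ((u → p) → s) → s holds.

[⇐] This fails. Under p = F, s = F, u = F, the left side is false but the right side is true.

Not equivalent: only (⇒) holds.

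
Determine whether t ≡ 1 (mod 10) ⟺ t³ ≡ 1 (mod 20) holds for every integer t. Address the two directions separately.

(→) This fails: take t = 11. Then 11 ≡ 1 (mod 10), but 11³ = 1331 ≡ 11 (mod 20), not 1.

(←) Conversely, the residues r modulo 20 with r³ ≡ 1 (mod 20) are exactly {1}, and each is ≡ 1 (mod 10).

(⇒) fails; (⇐) holds.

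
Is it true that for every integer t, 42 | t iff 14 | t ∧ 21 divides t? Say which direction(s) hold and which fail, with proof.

Equivalent; both directions hold.

Converse. Suppose 14 ∣ t and 21 ∣ t. Any common multiple of 14 and 21 is a multiple of their lcm; here lcm(14, 21) = 14·21/gcd(14, 21) = 294/7 = 42, so 42 ∣ t.

Forward direction. If 42 ∣ t, write t = 42q. Since 42 = 3·14, t = 14·(3q), so 14 ∣ t; and since 42 = 2·21, t = 21·(2q), so 21 ∣ t.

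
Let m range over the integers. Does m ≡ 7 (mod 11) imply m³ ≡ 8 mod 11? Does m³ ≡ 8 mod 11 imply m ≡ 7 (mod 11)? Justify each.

(→) This fails: take m = 7. Then 7 ≡ 7 (mod 11), but 7³ = 343 ≡ 2 (mod 11), not 8.

(←) This fails: take m = 2. Then 2³ = 8 ≡ 8 (mod 11), yet 2 ≡ 2 (mod 11), not 7.

Both directions fail.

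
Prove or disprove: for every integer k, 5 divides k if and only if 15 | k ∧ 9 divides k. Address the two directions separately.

Only the reverse direction holds.

(⟸) Suppose 15 ∣ k and 9 ∣ k. Any common multiple of 15 and 9 is a multiple of their lcm; here lcm(15, 9) = 15·9/gcd(15, 9) = 135/3 = 45, so 45 ∣ k. Since 5 ∣ 45, it follows that 5 ∣ k.

(⟹) This fails: take k = 5. Certainly 5 ∣ 5, but 15 ∤ 5.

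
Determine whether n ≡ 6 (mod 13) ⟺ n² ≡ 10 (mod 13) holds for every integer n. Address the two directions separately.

Only the forward direction holds.

(→) Suppose n ≡ 6 (mod 13). Write n = 13j + 6. Then (13j + 6)² = 169j² + 156j + 36 = 13(13j² + 12j + 2) + 10, so n² ≡ 10 (mod 13).

(←) This fails: take n = 7. Then 7² = 49 ≡ 10 (mod 13), yet 7 ≡ 7 (mod 13), not 6.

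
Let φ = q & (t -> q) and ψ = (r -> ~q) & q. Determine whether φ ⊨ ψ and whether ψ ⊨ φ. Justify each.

Not equivalent: only (⇐) holds.

(⇒) This fails. Under q = T, r = T, t = F, the left side is true but the right side is false.

(⇐) Assume the antecedent. If q is true, q & (t -> q) reduces to true regardless of the other variables. If q is false, the antecedent cannot hold. Either way q & (t -> q) holds.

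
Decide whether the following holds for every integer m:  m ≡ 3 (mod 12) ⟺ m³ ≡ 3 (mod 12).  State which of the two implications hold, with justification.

Forward direction. Suppose m ≡ 3 (mod 12). Write m = 12j + 3. Then (12j + 3)³ = 1728j³ + 1296j² + 324j + 27 = 12(144j³ + 108j² + 27j + 2) + 3, so m³ ≡ 3 (mod 12).

Converse. Suppose m³ ≡ 3 (mod 12). The only residue r in {0, …, 11} with r³ ≡ 3 (mod 12) is r = 3, so m ≡ 3 (mod 12).

Equivalent; both directions hold.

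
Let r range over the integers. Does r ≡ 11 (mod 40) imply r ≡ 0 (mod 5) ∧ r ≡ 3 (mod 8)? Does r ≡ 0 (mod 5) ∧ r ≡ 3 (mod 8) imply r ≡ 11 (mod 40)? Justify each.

Neither direction holds.

Forward direction. This fails: r = 11 gives 11 ≡ 11 (mod 40) but 11 ≡ 1 (mod 5), so the conjunction on the right does not hold.

Converse. This fails: r = 35 satisfies both congruences on the right (35 ≡ 0 mod 5 and 35 ≡ 3 mod 8) yet 35 ≡ 35 (mod 40), not 11.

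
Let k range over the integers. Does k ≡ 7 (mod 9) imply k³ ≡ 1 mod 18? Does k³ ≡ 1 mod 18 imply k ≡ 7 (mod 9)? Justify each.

Forward direction. This fails: take k = 16. Then 16 ≡ 7 (mod 9), but 16³ = 4096 ≡ 10 (mod 18), not 1.

Converse. This fails: take k = 1. Then 1³ = 1 ≡ 1 (mod 18), yet 1 ≡ 1 (mod 9), not 7.

Neither implication holds.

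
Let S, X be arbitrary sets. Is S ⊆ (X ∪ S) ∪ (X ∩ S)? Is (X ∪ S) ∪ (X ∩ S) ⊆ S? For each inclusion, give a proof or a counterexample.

The sets are not equal: only the forward inclusion holds.

Forward inclusion. Let x ∈ S. Then either x ∈ S and x ∉ X; or x ∈ S ∩ X. In each case x ∈ (X ∪ S) ∪ (X ∩ S), so S ⊆ (X ∪ S) ∪ (X ∩ S).

Reverse inclusion. This inclusion fails. Take S = ∅, X = {1}; then 1 ∈ (X ∪ S) ∪ (X ∩ S) but 1 ∉ S.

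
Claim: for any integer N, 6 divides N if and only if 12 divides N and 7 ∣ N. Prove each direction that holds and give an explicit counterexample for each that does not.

The forward direction fails; the converse holds.

[⇐] Suppose 12 ∣ N and 7 ∣ N. Any common multiple of 12 and 7 is a multiple of their lcm; here gcd(12, 7) = 1, so lcm(12, 7) = 12·7 = 84, so 84 ∣ N. Since 6 ∣ 84, it follows that 6 ∣ N.

[⇒] This fails: take N = 6. Certainly 6 ∣ 6, but 12 ∤ 6.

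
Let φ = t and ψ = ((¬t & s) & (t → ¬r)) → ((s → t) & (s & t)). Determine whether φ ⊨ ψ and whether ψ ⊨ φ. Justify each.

Forward direction. Assume the antecedent. If r is true, the antecedent forces (r = T, s = F, t = T) or (r = T, s = T, t = T), and the consequent holds there. If r is false, the antecedent forces (r = F, s = F, t = T) or (r = F, s = T, t = T), and the consequent holds there. Either way the consequent holds.

Converse. This fails. Under r = F, s = F, t = F, the left side is false but the right side is true.

Only the forward implication holds.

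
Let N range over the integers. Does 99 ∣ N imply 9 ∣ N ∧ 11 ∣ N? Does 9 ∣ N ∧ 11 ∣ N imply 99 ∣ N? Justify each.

The biconditional holds.

Forward direction. If 99 ∣ N, write N = 99q. Since 99 = 11·9, N = 9·(11q), so 9 ∣ N; and since 99 = 9·11, N = 11·(9q), so 11 ∣ N.

Converse. Suppose 9 ∣ N and 11 ∣ N. Any common multiple of 9 and 11 is a multiple of their lcm; here gcd(9, 11) = 1, so lcm(9, 11) = 9·11 = 99, so 99 ∣ N.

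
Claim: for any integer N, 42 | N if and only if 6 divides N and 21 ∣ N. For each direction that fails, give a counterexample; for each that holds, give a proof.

(←) Suppose 6 ∣ N and 21 ∣ N. Any common multiple of 6 and 21 is a multiple of their lcm; here lcm(6, 21) = 6·21/gcd(6, 21) = 126/3 = 42, so 42 ∣ N.

(→) If 42 ∣ N, write N = 42q. Since 42 = 7·6, N = 6·(7q), so 6 ∣ N; and since 42 = 2·21, N = 21·(2q), so 21 ∣ N.

Both implications hold.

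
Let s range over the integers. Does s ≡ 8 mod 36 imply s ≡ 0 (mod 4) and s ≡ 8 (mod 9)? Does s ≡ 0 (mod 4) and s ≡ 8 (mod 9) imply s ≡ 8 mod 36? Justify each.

[⇒] Suppose s ≡ 8 (mod 36); write s = 36j + 8. Since 4 ∣ 36, reducing mod 4 gives s ≡ 8 ≡ 0 (mod 4); since 9 ∣ 36, reducing mod 9 gives s ≡ 8 (mod 9).

[⇐] Conversely, if s ≡ 0 (mod 4) and s ≡ 8 (mod 9), then by the Chinese remainder theorem s ≡ 8 (mod 36). This is exactly s ≡ 8 (mod 36).

Both directions hold.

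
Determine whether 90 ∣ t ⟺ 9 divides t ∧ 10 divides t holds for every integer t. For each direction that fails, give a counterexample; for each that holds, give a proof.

Both implications hold.

[⇒] If 90 ∣ t, write t = 90q. Since 90 = 10·9, t = 9·(10q), so 9 ∣ t; and since 90 = 9·10, t = 10·(9q), so 10 ∣ t.

[⇐] Suppose 9 ∣ t and 10 ∣ t. Any common multiple of 9 and 10 is a multiple of their lcm; here gcd(9, 10) = 1, so lcm(9, 10) = 9·10 = 90, so 90 ∣ t.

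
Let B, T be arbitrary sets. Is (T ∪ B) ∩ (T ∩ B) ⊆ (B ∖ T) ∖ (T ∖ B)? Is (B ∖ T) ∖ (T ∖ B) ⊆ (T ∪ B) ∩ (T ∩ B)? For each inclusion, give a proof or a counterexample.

(⟹) This inclusion fails. Take B = {1}, T = {1}; then 1 ∈ (T ∪ B) ∩ (T ∩ B) but 1 ∉ (B ∖ T) ∖ (T ∖ B).

(⟸) This inclusion fails. Take B = {1}, T = ∅; then 1 ∈ (B ∖ T) ∖ (T ∖ B) but 1 ∉ (T ∪ B) ∩ (T ∩ B).

(⊆) fails and (⊇) fails.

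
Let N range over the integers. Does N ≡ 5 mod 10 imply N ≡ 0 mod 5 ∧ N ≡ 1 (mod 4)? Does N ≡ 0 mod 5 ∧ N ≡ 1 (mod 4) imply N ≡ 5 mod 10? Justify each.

Not equivalent: only (⇐) holds.

(→) This fails: N = 15 gives 15 ≡ 5 (mod 10) but 15 ≡ 3 (mod 4), so the conjunction on the right does not hold.

(←) Conversely, if N ≡ 0 (mod 5) and N ≡ 1 (mod 4), then by the Chinese remainder theorem N ≡ 5 (mod 20). Since 5 ≡ 5 (mod 10) and 10 ∣ 20, we get N ≡ 5 (mod 10).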